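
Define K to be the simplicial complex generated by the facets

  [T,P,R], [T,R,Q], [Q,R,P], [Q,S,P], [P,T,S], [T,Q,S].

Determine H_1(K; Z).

H_1 = 0.

Take the total order P < Q < R < S < T on the vertex set. Then K (dimension 2) consists of the simplices:

  0-simplices (5): P, Q, R, S, T
  1-simplices (9): PQ, PR, PS, PT, QR, QS, QT, RT, ST
  2-simplices (6): PQR, PQS, PRT, PST, QRT, QST

giving chain groups C_0 ≅ Z^5, C_1 ≅ Z^9, C_2 ≅ Z^6.

The boundary map ∂_1: C_1 → C_0 sends each edge [p,q] (with p < q) to q − p.
The resulting 5×9 matrix has rank 4, and its Smith normal form has invariant factors (1,1,1,1).

Boundary ∂_2: C_2 → C_1 maps a triangle to the signed sum of its edges. For instance
  ∂PRT = RT − PT + PR,
  ∂PST = ST − PT + PS.
The 9×6 boundary matrix has rank 5 and Smith normal form diag(1,1,1,1,1).

Reading off H_k = ker ∂_k / im ∂_{k+1}:

  H_1: rank ker ∂_1 − rank ∂_2 = (9 − 4) − 5 = 0, and the invariant factors of ∂_2 are all 1, so H_1 = 0.

(K is a triangulation of the 2-sphere S^2.)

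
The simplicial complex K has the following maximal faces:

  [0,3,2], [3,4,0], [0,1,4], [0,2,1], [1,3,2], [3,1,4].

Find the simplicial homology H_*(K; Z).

H_0 ≅ Z,  H_1 = 0,  H_2 ≅ Z.

We work with the vertex ordering 0 < 1 < 2 < 3 < 4. The simplices of K, each written with vertices in increasing order, are:

  0-simplices (5): [0], [1], [2], [3], [4]
  1-simplices (9): [0,1], [0,2], [0,3], [0,4], [1,2], [1,3], [1,4], [2,3], [3,4]
  2-simplices (6): [0,1,2], [0,1,4], [0,2,3], [0,3,4], [1,2,3], [1,3,4]

Hence C_0 ≅ Z^5, C_1 ≅ Z^9, C_2 ≅ Z^6.

Boundary ∂_1: C_1 → C_0 maps an edge to its endpoints' difference, ∂[p,q] = q − p.
As a 5×9 matrix over Z this has rank 4, with invariant factors (1,1,1,1).

∂_2: C_2 → C_1 sends each 2-simplex [p,q,r] to [q,r] − [p,r] + [p,q]. For instance
  ∂[1,3,4] = [3,4] − [1,4] + [1,3],
  ∂[0,3,4] = [3,4] − [0,4] + [0,3].
The resulting 9×6 matrix has rank 5, and its Smith normal form has invariant factors (1,1,1,1,1).

Now H_k = ker ∂_k / im ∂_{k+1}, so:

  H_0: rank C_0 − rank ∂_1 = 5 − 4 = 1, and the invariant factors of ∂_1 are all 1, so H_0 = Z.
  H_1: rank ker ∂_1 − rank ∂_2 = (9 − 4) − 5 = 0, and the invariant factors of ∂_2 are all 1, so H_1 = 0.
  H_2: rank ker ∂_2 − rank ∂_3 = (6 − 5) − 0 = 1, and there is no ∂_3, so H_2 = Z.

As a check, the Euler characteristic is 5 − 9 + 6 = 2, which agrees with 1 − 0 + 1 = 2.
(K is a triangulation of the 2-sphere S^2.)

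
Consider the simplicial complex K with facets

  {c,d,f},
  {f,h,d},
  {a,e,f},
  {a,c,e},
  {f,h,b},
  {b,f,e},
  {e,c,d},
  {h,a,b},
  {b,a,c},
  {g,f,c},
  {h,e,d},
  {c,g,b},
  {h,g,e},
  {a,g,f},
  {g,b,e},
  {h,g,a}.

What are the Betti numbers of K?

Take the total order a < b < c < d < e < f < g < h on the vertex set. Then K (dimension 2) consists of the simplices:

  0-simplices (8): a, b, c, d, e, f, g, h
  1-simplices (24): ab, ac, ae, af, ag, ah, bc, be, bf, bg, bh, cd, ce, cf, cg, de, df, dh, ef, eg, eh, fg, fh, gh
  2-simplices (16): abc, abh, ace, aef, afg, agh, bcg, bef, beg, bfh, cde, cdf, cfg, deh, dfh, egh

so the chain groups are C_0 ≅ Z^8, C_1 ≅ Z^24, C_2 ≅ Z^16.

∂_1: C_1 → C_0 sends each edge [p,q] (with p < q) to q − p. For instance
  ∂bg = g − b.
This gives a 8×24 integer matrix of rank 7; reducing to Smith normal form yields diagonal entries (1,1,1,1,1,1,1).

Boundary ∂_2: C_2 → C_1 maps a triangle to the signed sum of its edges. For instance
  ∂agh = gh − ah + ag,
  ∂cde = de − ce + cd.
This gives a 24×16 integer matrix of rank 15; reducing to Smith normal form yields diagonal entries (1,1,1,1,1,1,1,1,1,1,1,1,1,1,1).

Now H_k = ker ∂_k / im ∂_{k+1}, so:

  H_0: rank C_0 − rank ∂_1 = 8 − 7 = 1, and the invariant factors of ∂_1 are all 1, so H_0 ≅ Z.
  H_1: rank ker ∂_1 − rank ∂_2 = (24 − 7) − 15 = 2, and the invariant factors of ∂_2 are all 1, so H_1 ≅ Z^2.
  H_2: rank ker ∂_2 − rank ∂_3 = (16 − 15) − 0 = 1, and there is no ∂_3, so H_2 ≅ Z.

Hence the Betti numbers are b_0 = 1, b_1 = 2, b_2 = 1.

b_0 = 1, b_1 = 2, b_2 = 1.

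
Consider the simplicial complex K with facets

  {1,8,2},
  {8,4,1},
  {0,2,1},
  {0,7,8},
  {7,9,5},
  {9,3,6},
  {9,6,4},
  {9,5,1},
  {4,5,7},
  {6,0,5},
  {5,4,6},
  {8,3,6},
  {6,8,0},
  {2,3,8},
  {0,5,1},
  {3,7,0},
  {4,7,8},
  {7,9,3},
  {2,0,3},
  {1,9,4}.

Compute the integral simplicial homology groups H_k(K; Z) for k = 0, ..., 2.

Order the vertices as 0 < 1 < 2 < 3 < 4 < 5 < 6 < 7 < 8 < 9. Listing each simplex with vertices in this order, K has dimension 2 with simplices:

  0-simplices (10): [0], [1], [2], [3], [4], [5], [6], [7], [8], [9]
  1-simplices (30): (30 of them)
  2-simplices (20): (20 of them)

giving chain groups C_0 ≅ Z^10, C_1 ≅ Z^30, C_2 ≅ Z^20.

The boundary map ∂_1: C_1 → C_0 sends each edge [p,q] (with p < q) to q − p.
The resulting 10×30 matrix has rank 9, and its Smith normal form has invariant factors (1,1,1,1,1,1,1,1,1).

∂_2: C_2 → C_1 acts by ∂[p,q,r] = [q,r] − [p,r] + [p,q]. For instance
  ∂[0,5,6] = [5,6] − [0,6] + [0,5],
  ∂[4,7,8] = [7,8] − [4,8] + [4,7].
The 30×20 boundary matrix has rank 20 and Smith normal form diag(1,1,1,1,1,1,1,1,1,1,1,1,1,1,1,1,1,1,1,2).

From H_k ≅ ker(∂_k) / im(∂_{k+1}) we obtain:

  H_0: rank C_0 − rank ∂_1 = 10 − 9 = 1, and the invariant factors of ∂_1 are all 1, so H_0 ≅ Z.
  H_1: rank ker ∂_1 − rank ∂_2 = (30 − 9) − 20 = 1, and ∂_2 has invariant factor 2 > 1, so H_1 ≅ Z ⊕ Z/2Z.
  H_2: rank ker ∂_2 − rank ∂_3 = (20 − 20) − 0 = 0, and there is no ∂_3, so H_2 ≅ 0.

As a check, the Euler characteristic is 10 − 30 + 20 = 0, which agrees with 1 − 1 + 0 = 0.
(K is a triangulation of the Klein bottle.)

H_0 ≅ Z,  H_1 ≅ Z ⊕ Z/2Z,  H_2 = 0.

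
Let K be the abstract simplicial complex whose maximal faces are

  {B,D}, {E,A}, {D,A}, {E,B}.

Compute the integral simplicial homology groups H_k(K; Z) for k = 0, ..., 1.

H_0 = Z,  H_1 = Z.

Take the total order A < B < D < E on the vertex set. Then K (dimension 1) consists of the simplices:

  0-simplices (4): A, B, D, E
  1-simplices (4): AD, AE, BD, BE

Hence C_0 ≅ Z^4, C_1 ≅ Z^4.

The boundary map ∂_1: C_1 → C_0 maps an edge to its endpoints' difference, ∂[p,q] = q − p.
As a 4×4 matrix over Z this has rank 3, with invariant factors (1,1,1).

Reading off H_k = ker ∂_k / im ∂_{k+1}:

  H_0: rank C_0 − rank ∂_1 = 4 − 3 = 1, and the invariant factors of ∂_1 are all 1, so H_0 ≅ Z.
  H_1: rank ker ∂_1 − rank ∂_2 = (4 − 3) − 0 = 1, and there is no ∂_2, so H_1 ≅ Z.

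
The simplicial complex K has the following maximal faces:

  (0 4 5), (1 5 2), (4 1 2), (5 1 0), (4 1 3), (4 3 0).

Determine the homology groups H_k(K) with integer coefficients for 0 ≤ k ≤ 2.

H_0 ≅ Z,  H_1 ≅ Z,  H_2 = 0.

Take the total order 0 < 1 < 2 < 3 < 4 < 5 on the vertex set. Then K (dimension 2) consists of the simplices:

  0-simplices (6): [0], [1], [2], [3], [4], [5]
  1-simplices (12): [0,1], [0,3], [0,4], [0,5], [1,2], [1,3], [1,4], [1,5], [2,4], [2,5], [3,4], [4,5]
  2-simplices (6): [0,1,5], [0,3,4], [0,4,5], [1,2,4], [1,2,5], [1,3,4]

giving chain groups C_0 ≅ Z^6, C_1 ≅ Z^12, C_2 ≅ Z^6.

The boundary map ∂_1: C_1 → C_0 sends each edge [p,q] (with p < q) to q − p. For instance
  ∂[1,5] = [5] − [1].
This gives a 6×12 integer matrix of rank 5; reducing to Smith normal form yields diagonal entries (1,1,1,1,1).

Boundary ∂_2: C_2 → C_1 sends each 2-simplex [p,q,r] to [q,r] − [p,r] + [p,q]. For instance
  ∂[1,2,5] = [2,5] − [1,5] + [1,2],
  ∂[0,1,5] = [1,5] − [0,5] + [0,1].
This gives a 12×6 integer matrix of rank 6; reducing to Smith normal form yields diagonal entries (1,1,1,1,1,1).

Now H_k = ker ∂_k / im ∂_{k+1}, so:

  H_0: rank C_0 − rank ∂_1 = 6 − 5 = 1, and the invariant factors of ∂_1 are all 1, so H_0 ≅ Z.
  H_1: rank ker ∂_1 − rank ∂_2 = (12 − 5) − 6 = 1, and the invariant factors of ∂_2 are all 1, so H_1 ≅ Z.
  H_2: rank ker ∂_2 − rank ∂_3 = (6 − 6) − 0 = 0, and there is no ∂_3, so H_2 ≅ 0.

As a check, the Euler characteristic is 6 − 12 + 6 = 0, which agrees with 1 − 1 + 0 = 0.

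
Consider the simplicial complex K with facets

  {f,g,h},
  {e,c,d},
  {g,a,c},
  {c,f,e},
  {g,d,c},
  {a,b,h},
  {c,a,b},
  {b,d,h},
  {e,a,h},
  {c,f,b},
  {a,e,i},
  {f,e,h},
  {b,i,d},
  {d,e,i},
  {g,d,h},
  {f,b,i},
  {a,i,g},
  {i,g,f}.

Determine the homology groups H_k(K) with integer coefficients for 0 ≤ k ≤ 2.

H_0 ≅ Z,  H_1 ≅ Z^2,  H_2 ≅ Z.

Fix the vertex order a < b < c < d < e < f < g < h < i and write every simplex with vertices in increasing order. Then dim K = 2 and the simplices of K are:

  0-simplices (9): a, b, c, d, e, f, g, h, i
  1-simplices (27): ab, ac, ae, ag, ah, ai, bc, bd, bf, bh, bi, cd, ce, cf, cg, de, dg, dh, di, ef, eh, ei, fg, fh, fi, gh, gi
  2-simplices (18): abc, abh, acg, aeh, aei, agi, bcf, bdh, bdi, bfi, cde, cdg, cef, dei, dgh, efh, fgh, fgi

Hence C_0 ≅ Z^9, C_1 ≅ Z^27, C_2 ≅ Z^18.

Boundary ∂_1: C_1 → C_0 sends each edge [p,q] (with p < q) to q − p. For instance
  ∂ei = i − e.
The 9×27 boundary matrix has rank 8 and Smith normal form diag(1,1,1,1,1,1,1,1).

∂_2: C_2 → C_1 maps a triangle to the signed sum of its edges. For instance
  ∂dei = ei − di + de,
  ∂dgh = gh − dh + dg.
The 27×18 boundary matrix has rank 17 and Smith normal form diag(1,1,1,1,1,1,1,1,1,1,1,1,1,1,1,1,1).

Computing H_k = (kernel of ∂_k) / (image of ∂_{k+1}):

  H_0: rank C_0 − rank ∂_1 = 9 − 8 = 1, and the invariant factors of ∂_1 are all 1, so H_0 = Z.
  H_1: rank ker ∂_1 − rank ∂_2 = (27 − 8) − 17 = 2, and the invariant factors of ∂_2 are all 1, so H_1 = Z^2.
  H_2: rank ker ∂_2 − rank ∂_3 = (18 − 17) − 0 = 1, and there is no ∂_3, so H_2 = Z.

As a check, the Euler characteristic is 9 − 27 + 18 = 0, which agrees with 1 − 2 + 1 = 0.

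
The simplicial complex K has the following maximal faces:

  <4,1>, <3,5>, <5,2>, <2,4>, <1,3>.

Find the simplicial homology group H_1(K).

H_1 ≅ Z.

Fix the vertex order 1 < 2 < 3 < 4 < 5 and write every simplex with vertices in increasing order. Then dim K = 1 and the simplices of K are:

  0-simplices (5): [1], [2], [3], [4], [5]
  1-simplices (5): [1,3], [1,4], [2,4], [2,5], [3,5]

giving chain groups C_0 ≅ Z^5, C_1 ≅ Z^5.

∂_1: C_1 → C_0 sends each edge [p,q] (with p < q) to q − p. For instance
  ∂[2,5] = [5] − [2].
As a 5×5 matrix over Z this has rank 4, with invariant factors (1,1,1,1).

From H_k ≅ ker(∂_k) / im(∂_{k+1}) we obtain:

  H_1: rank ker ∂_1 − rank ∂_2 = (5 − 4) − 0 = 1, and there is no ∂_2, so H_1 = Z.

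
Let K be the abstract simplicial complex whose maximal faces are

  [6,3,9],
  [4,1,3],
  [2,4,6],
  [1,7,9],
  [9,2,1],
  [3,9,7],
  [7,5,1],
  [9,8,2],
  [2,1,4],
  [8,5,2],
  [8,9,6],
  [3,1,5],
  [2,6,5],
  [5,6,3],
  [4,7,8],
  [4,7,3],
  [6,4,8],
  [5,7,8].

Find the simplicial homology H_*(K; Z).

H_0 = Z,  H_1 = Z × Z/2,  H_2 = 0.

We work with the vertex ordering 1 < 2 < 3 < 4 < 5 < 6 < 7 < 8 < 9. The simplices of K, each written with vertices in increasing order, are:

  0-simplices (9): [1], [2], [3], [4], [5], [6], [7], [8], [9]
  1-simplices (27): (27 of them)
  2-simplices (18): [1,2,4], [1,2,9], [1,3,4], [1,3,5], [1,5,7], [1,7,9], [2,4,6], [2,5,6], [2,5,8], [2,8,9], [3,4,7], [3,5,6], [3,6,9], [3,7,9], [4,6,8], [4,7,8], [5,7,8], [6,8,9]

so the chain groups are C_0 ≅ Z^9, C_1 ≅ Z^27, C_2 ≅ Z^18.

The boundary map ∂_1: C_1 → C_0 sends each edge [p,q] (with p < q) to q − p. For instance
  ∂[6,9] = [9] − [6].
As a 9×27 matrix over Z this has rank 8, with invariant factors (1,1,1,1,1,1,1,1).

The boundary map ∂_2: C_2 → C_1 acts by ∂[p,q,r] = [q,r] − [p,r] + [p,q]. For instance
  ∂[3,4,7] = [4,7] − [3,7] + [3,4],
  ∂[1,3,5] = [3,5] − [1,5] + [1,3].
The 27×18 boundary matrix has rank 18 and Smith normal form diag(1,1,1,1,1,1,1,1,1,1,1,1,1,1,1,1,1,2).

From H_k ≅ ker(∂_k) / im(∂_{k+1}) we obtain:

  H_0: rank C_0 − rank ∂_1 = 9 − 8 = 1, and the invariant factors of ∂_1 are all 1, so H_0 ≅ Z.
  H_1: rank ker ∂_1 − rank ∂_2 = (27 − 8) − 18 = 1, and ∂_2 has invariant factor 2 > 1, so H_1 ≅ Z × Z/2.
  H_2: rank ker ∂_2 − rank ∂_3 = (18 − 18) − 0 = 0, and there is no ∂_3, so H_2 ≅ 0.

(K is a triangulation of the Klein bottle.)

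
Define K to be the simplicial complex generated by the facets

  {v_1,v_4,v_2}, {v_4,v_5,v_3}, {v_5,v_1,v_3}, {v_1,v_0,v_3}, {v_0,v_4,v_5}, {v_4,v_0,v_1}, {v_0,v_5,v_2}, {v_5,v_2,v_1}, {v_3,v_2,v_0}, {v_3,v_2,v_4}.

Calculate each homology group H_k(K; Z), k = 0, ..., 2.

H_0 = Z,  H_1 = Z/2Z,  H_2 = 0.

Fix the vertex order v_0 < v_1 < v_2 < v_3 < v_4 < v_5 and write every simplex with vertices in increasing order. Then dim K = 2 and the simplices of K are:

  0-simplices (6): [v_0], [v_1], [v_2], [v_3], [v_4], [v_5]
  1-simplices (15): (15 of them)
  2-simplices (10): [v_0,v_1,v_3], [v_0,v_1,v_4], [v_0,v_2,v_3], [v_0,v_2,v_5], [v_0,v_4,v_5], [v_1,v_2,v_4], [v_1,v_2,v_5], [v_1,v_3,v_5], [v_2,v_3,v_4], [v_3,v_4,v_5]

so the chain groups are C_0 ≅ Z^6, C_1 ≅ Z^15, C_2 ≅ Z^10.

∂_1: C_1 → C_0 maps an edge to its endpoints' difference, ∂[p,q] = q − p.
The resulting 6×15 matrix has rank 5, and its Smith normal form has invariant factors (1,1,1,1,1).

Boundary ∂_2: C_2 → C_1 maps a triangle to the signed sum of its edges. For instance
  ∂[v_0,v_2,v_3] = [v_2,v_3] − [v_0,v_3] + [v_0,v_2],
  ∂[v_3,v_4,v_5] = [v_4,v_5] − [v_3,v_5] + [v_3,v_4].
As a 15×10 matrix over Z this has rank 10, with invariant factors (1,1,1,1,1,1,1,1,1,2).

Reading off H_k = ker ∂_k / im ∂_{k+1}:

  H_0: rank C_0 − rank ∂_1 = 6 − 5 = 1, and the invariant factors of ∂_1 are all 1, so H_0 ≅ Z.
  H_1: rank ker ∂_1 − rank ∂_2 = (15 − 5) − 10 = 0, and ∂_2 has invariant factor 2 > 1, so H_1 ≅ Z/2Z.
  H_2: rank ker ∂_2 − rank ∂_3 = (10 − 10) − 0 = 0, and there is no ∂_3, so H_2 ≅ 0.

(K is a triangulation of the real projective plane RP^2.)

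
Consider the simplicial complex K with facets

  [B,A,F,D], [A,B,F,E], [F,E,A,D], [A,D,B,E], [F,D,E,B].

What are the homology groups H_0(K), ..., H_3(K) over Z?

Take the total order A < B < D < E < F on the vertex set. Then K (dimension 3) consists of the simplices:

  0-simplices (5): A, B, D, E, F
  1-simplices (10): AB, AD, AE, AF, BD, BE, BF, DE, DF, EF
  2-simplices (10): ABD, ABE, ABF, ADE, ADF, AEF, BDE, BDF, BEF, DEF
  3-simplices (5): ABDE, ABDF, ABEF, ADEF, BDEF

so the chain groups are C_0 ≅ Z^5, C_1 ≅ Z^10, C_2 ≅ Z^10, C_3 ≅ Z^5.

∂_1: C_1 → C_0 sends each edge [p,q] (with p < q) to q − p. For instance
  ∂AD = D − A.
The 5×10 boundary matrix has rank 4 and Smith normal form diag(1,1,1,1).

Boundary ∂_2: C_2 → C_1 acts by ∂[p,q,r] = [q,r] − [p,r] + [p,q]. For instance
  ∂AEF = EF − AF + AE,
  ∂ABD = BD − AD + AB.
The resulting 10×10 matrix has rank 6, and its Smith normal form has invariant factors (1,1,1,1,1,1).

The boundary map ∂_3: C_3 → C_2 sends each 3-simplex σ to the alternating sum Σ_i (−1)^i (σ with its i-th vertex removed). For instance
  ∂ABEF = BEF − AEF + ABF − ABE,
  ∂ADEF = DEF − AEF + ADF − ADE.
The 10×5 boundary matrix has rank 4 and Smith normal form diag(1,1,1,1).

Now H_k = ker ∂_k / im ∂_{k+1}, so:

  H_0: rank C_0 − rank ∂_1 = 5 − 4 = 1, and the invariant factors of ∂_1 are all 1, so H_0 = Z.
  H_1: rank ker ∂_1 − rank ∂_2 = (10 − 4) − 6 = 0, and the invariant factors of ∂_2 are all 1, so H_1 = 0.
  H_2: rank ker ∂_2 − rank ∂_3 = (10 − 6) − 4 = 0, and the invariant factors of ∂_3 are all 1, so H_2 = 0.
  H_3: rank ker ∂_3 − rank ∂_4 = (5 − 4) − 0 = 1, and there is no ∂_4, so H_3 = Z.

As a check, the Euler characteristic is 5 − 10 + 10 − 5 = 0, which agrees with 1 − 0 + 0 − 1 = 0.

H_0 ≅ Z,  H_1 = 0,  H_2 = 0,  H_3 ≅ Z.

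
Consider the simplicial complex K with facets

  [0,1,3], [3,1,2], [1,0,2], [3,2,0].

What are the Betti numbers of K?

b_0 = 1, b_1 = 0, b_2 = 1.

We work with the vertex ordering 0 < 1 < 2 < 3. The simplices of K, each written with vertices in increasing order, are:

  0-simplices (4): [0], [1], [2], [3]
  1-simplices (6): [0,1], [0,2], [0,3], [1,2], [1,3], [2,3]
  2-simplices (4): [0,1,2], [0,1,3], [0,2,3], [1,2,3]

so the chain groups are C_0 ≅ Z^4, C_1 ≅ Z^6, C_2 ≅ Z^4.

∂_1: C_1 → C_0 sends each edge [p,q] (with p < q) to q − p. For instance
  ∂[0,1] = [1] − [0].
The 4×6 boundary matrix has rank 3 and Smith normal form diag(1,1,1).

Boundary ∂_2: C_2 → C_1 maps a triangle to the signed sum of its edges. For instance
  ∂[0,1,2] = [1,2] − [0,2] + [0,1],
  ∂[0,1,3] = [1,3] − [0,3] + [0,1].
The resulting 6×4 matrix has rank 3, and its Smith normal form has invariant factors (1,1,1).

Computing H_k = (kernel of ∂_k) / (image of ∂_{k+1}):

  H_0: rank C_0 − rank ∂_1 = 4 − 3 = 1, and the invariant factors of ∂_1 are all 1, so H_0 = Z.
  H_1: rank ker ∂_1 − rank ∂_2 = (6 − 3) − 3 = 0, and the invariant factors of ∂_2 are all 1, so H_1 = 0.
  H_2: rank ker ∂_2 − rank ∂_3 = (4 − 3) − 0 = 1, and there is no ∂_3, so H_2 = Z.

Hence the Betti numbers are b_0 = 1, b_1 = 0, b_2 = 1.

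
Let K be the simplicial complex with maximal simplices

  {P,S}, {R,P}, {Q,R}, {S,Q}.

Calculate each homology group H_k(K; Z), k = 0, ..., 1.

We work with the vertex ordering P < Q < R < S. The simplices of K, each written with vertices in increasing order, are:

  0-simplices (4): P, Q, R, S
  1-simplices (4): PR, PS, QR, QS

Hence C_0 ≅ Z^4, C_1 ≅ Z^4.

The boundary map ∂_1: C_1 → C_0 maps an edge to its endpoints' difference, ∂[p,q] = q − p.
This gives a 4×4 integer matrix of rank 3; reducing to Smith normal form yields diagonal entries (1,1,1).

Now H_k = ker ∂_k / im ∂_{k+1}, so:

  H_0: rank C_0 − rank ∂_1 = 4 − 3 = 1, and the invariant factors of ∂_1 are all 1, so H_0 = Z.
  H_1: rank ker ∂_1 − rank ∂_2 = (4 − 3) − 0 = 1, and there is no ∂_2, so H_1 = Z.

As a check, the Euler characteristic is 4 − 4 = 0, which agrees with 1 − 1 = 0.

H_0 ≅ Z,  H_1 ≅ Z.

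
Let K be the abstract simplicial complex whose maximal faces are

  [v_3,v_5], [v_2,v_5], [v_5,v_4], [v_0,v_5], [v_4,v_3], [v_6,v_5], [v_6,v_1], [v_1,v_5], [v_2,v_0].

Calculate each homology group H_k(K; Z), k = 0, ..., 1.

H_0 ≅ Z,  H_1 ≅ Z^3.

Order the vertices as v_0 < v_1 < v_2 < v_3 < v_4 < v_5 < v_6. Listing each simplex with vertices in this order, K has dimension 1 with simplices:

  0-simplices (7): [v_0], [v_1], [v_2], [v_3], [v_4], [v_5], [v_6]
  1-simplices (9): [v_0,v_2], [v_0,v_5], [v_1,v_5], [v_1,v_6], [v_2,v_5], [v_3,v_4], [v_3,v_5], [v_4,v_5], [v_5,v_6]

Hence C_0 ≅ Z^7, C_1 ≅ Z^9.

Boundary ∂_1: C_1 → C_0 is given by ∂[p,q] = [q] − [p].
As a 7×9 matrix over Z this has rank 6, with invariant factors (1,1,1,1,1,1).

Now H_k = ker ∂_k / im ∂_{k+1}, so:

  H_0: rank C_0 − rank ∂_1 = 7 − 6 = 1, and the invariant factors of ∂_1 are all 1, so H_0 = Z.
  H_1: rank ker ∂_1 − rank ∂_2 = (9 − 6) − 0 = 3, and there is no ∂_2, so H_1 = Z^3.

(K is a triangulation of a wedge of 3 circles.)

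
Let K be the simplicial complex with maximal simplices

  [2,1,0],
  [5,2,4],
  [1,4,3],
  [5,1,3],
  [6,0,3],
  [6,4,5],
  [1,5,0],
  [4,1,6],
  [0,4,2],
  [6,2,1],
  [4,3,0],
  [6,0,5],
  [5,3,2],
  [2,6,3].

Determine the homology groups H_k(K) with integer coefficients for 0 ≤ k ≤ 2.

Fix the vertex order 0 < 1 < 2 < 3 < 4 < 5 < 6 and write every simplex with vertices in increasing order. Then dim K = 2 and the simplices of K are:

  0-simplices (7): [0], [1], [2], [3], [4], [5], [6]
  1-simplices (21): [0,1], [0,2], [0,3], [0,4], [0,5], [0,6], [1,2], [1,3], [1,4], [1,5], [1,6], [2,3], [2,4], [2,5], [2,6], [3,4], [3,5], [3,6], [4,5], [4,6], [5,6]
  2-simplices (14): [0,1,2], [0,1,5], [0,2,4], [0,3,4], [0,3,6], [0,5,6], [1,2,6], [1,3,4], [1,3,5], [1,4,6], [2,3,5], [2,3,6], [2,4,5], [4,5,6]

so the chain groups are C_0 ≅ Z^7, C_1 ≅ Z^21, C_2 ≅ Z^14.

∂_1: C_1 → C_0 maps an edge to its endpoints' difference, ∂[p,q] = q − p. For instance
  ∂[2,5] = [5] − [2].
The resulting 7×21 matrix has rank 6, and its Smith normal form has invariant factors (1,1,1,1,1,1).

Boundary ∂_2: C_2 → C_1 maps a triangle to the signed sum of its edges. For instance
  ∂[0,5,6] = [5,6] − [0,6] + [0,5],
  ∂[0,3,4] = [3,4] − [0,4] + [0,3].
The 21×14 boundary matrix has rank 13 and Smith normal form diag(1,1,1,1,1,1,1,1,1,1,1,1,1).

Now H_k = ker ∂_k / im ∂_{k+1}, so:

  H_0: rank C_0 − rank ∂_1 = 7 − 6 = 1, and the invariant factors of ∂_1 are all 1, so H_0 ≅ Z.
  H_1: rank ker ∂_1 − rank ∂_2 = (21 − 6) − 13 = 2, and the invariant factors of ∂_2 are all 1, so H_1 ≅ Z^2.
  H_2: rank ker ∂_2 − rank ∂_3 = (14 − 13) − 0 = 1, and there is no ∂_3, so H_2 ≅ Z.

H_0 ≅ Z,  H_1 ≅ Z^2,  H_2 ≅ Z.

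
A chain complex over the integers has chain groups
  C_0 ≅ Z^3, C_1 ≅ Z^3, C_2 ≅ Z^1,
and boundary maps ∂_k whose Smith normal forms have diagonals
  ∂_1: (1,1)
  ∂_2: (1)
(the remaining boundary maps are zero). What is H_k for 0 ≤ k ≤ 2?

H_0 = Z,  H_1 = 0,  H_2 = 0.

H_0: b_0 = 3 − 0 − 2 = 1; torsion from ∂_1 factors > 1: none. So H_0 = Z.
H_1: b_1 = 3 − 2 − 1 = 0; torsion from ∂_2 factors > 1: none. So H_1 = 0.
H_2: b_2 = 1 − 1 − 0 = 0; torsion from ∂_3 factors > 1: none. So H_2 = 0.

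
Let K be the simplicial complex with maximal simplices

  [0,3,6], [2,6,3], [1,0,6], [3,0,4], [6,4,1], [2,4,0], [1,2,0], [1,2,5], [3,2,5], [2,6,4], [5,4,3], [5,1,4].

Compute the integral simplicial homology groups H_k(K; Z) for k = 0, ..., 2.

H_0 = Z,  H_1 = Z/2,  H_2 = 0.

We work with the vertex ordering 0 < 1 < 2 < 3 < 4 < 5 < 6. The simplices of K, each written with vertices in increasing order, are:

  0-simplices (7): [0], [1], [2], [3], [4], [5], [6]
  1-simplices (18): [0,1], [0,2], [0,3], [0,4], [0,6], [1,2], [1,4], [1,5], [1,6], [2,3], [2,4], [2,5], [2,6], [3,4], [3,5], [3,6], [4,5], [4,6]
  2-simplices (12): [0,1,2], [0,1,6], [0,2,4], [0,3,4], [0,3,6], [1,2,5], [1,4,5], [1,4,6], [2,3,5], [2,3,6], [2,4,6], [3,4,5]

so the chain groups are C_0 ≅ Z^7, C_1 ≅ Z^18, C_2 ≅ Z^12.

∂_1: C_1 → C_0 maps an edge to its endpoints' difference, ∂[p,q] = q − p. For instance
  ∂[2,3] = [3] − [2].
This gives a 7×18 integer matrix of rank 6; reducing to Smith normal form yields diagonal entries (1,1,1,1,1,1).

Boundary ∂_2: C_2 → C_1 maps a triangle to the signed sum of its edges. For instance
  ∂[2,3,6] = [3,6] − [2,6] + [2,3],
  ∂[1,4,5] = [4,5] − [1,5] + [1,4].
The 18×12 boundary matrix has rank 12 and Smith normal form diag(1,1,1,1,1,1,1,1,1,1,1,2).

Computing H_k = (kernel of ∂_k) / (image of ∂_{k+1}):

  H_0: rank C_0 − rank ∂_1 = 7 − 6 = 1, and the invariant factors of ∂_1 are all 1, so H_0 = Z.
  H_1: rank ker ∂_1 − rank ∂_2 = (18 − 6) − 12 = 0, and ∂_2 has invariant factor 2 > 1, so H_1 = Z/2.
  H_2: rank ker ∂_2 − rank ∂_3 = (12 − 12) − 0 = 0, and there is no ∂_3, so H_2 = 0.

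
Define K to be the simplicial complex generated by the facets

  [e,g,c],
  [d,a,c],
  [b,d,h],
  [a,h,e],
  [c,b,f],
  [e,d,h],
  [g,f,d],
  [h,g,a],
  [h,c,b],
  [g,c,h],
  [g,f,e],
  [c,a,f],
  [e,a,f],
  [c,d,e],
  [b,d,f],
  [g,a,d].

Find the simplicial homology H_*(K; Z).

Take the total order a < b < c < d < e < f < g < h on the vertex set. Then K (dimension 2) consists of the simplices:

  0-simplices (8): a, b, c, d, e, f, g, h
  1-simplices (24): ac, ad, ae, af, ag, ah, bc, bd, bf, bh, cd, ce, cf, cg, ch, de, df, dg, dh, ef, eg, eh, fg, gh
  2-simplices (16): acd, acf, adg, aef, aeh, agh, bcf, bch, bdf, bdh, cde, ceg, cgh, deh, dfg, efg

Hence C_0 ≅ Z^8, C_1 ≅ Z^24, C_2 ≅ Z^16.

The boundary map ∂_1: C_1 → C_0 is given by ∂[p,q] = [q] − [p]. For instance
  ∂ch = h − c.
The 8×24 boundary matrix has rank 7 and Smith normal form diag(1,1,1,1,1,1,1).

The boundary map ∂_2: C_2 → C_1 maps a triangle to the signed sum of its edges. For instance
  ∂cgh = gh − ch + cg,
  ∂aef = ef − af + ae.
The resulting 24×16 matrix has rank 15, and its Smith normal form has invariant factors (1,1,1,1,1,1,1,1,1,1,1,1,1,1,1).

Computing H_k = (kernel of ∂_k) / (image of ∂_{k+1}):

  H_0: rank C_0 − rank ∂_1 = 8 − 7 = 1, and the invariant factors of ∂_1 are all 1, so H_0 = Z.
  H_1: rank ker ∂_1 − rank ∂_2 = (24 − 7) − 15 = 2, and the invariant factors of ∂_2 are all 1, so H_1 = Z^2.
  H_2: rank ker ∂_2 − rank ∂_3 = (16 − 15) − 0 = 1, and there is no ∂_3, so H_2 = Z.

As a check, the Euler characteristic is 8 − 24 + 16 = 0, which agrees with 1 − 2 + 1 = 0.

H_0 = Z,  H_1 = Z^2,  H_2 = Z.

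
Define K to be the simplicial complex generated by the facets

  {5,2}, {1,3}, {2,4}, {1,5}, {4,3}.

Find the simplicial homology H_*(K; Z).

We work with the vertex ordering 1 < 2 < 3 < 4 < 5. The simplices of K, each written with vertices in increasing order, are:

  0-simplices (5): [1], [2], [3], [4], [5]
  1-simplices (5): [1,3], [1,5], [2,4], [2,5], [3,4]

giving chain groups C_0 ≅ Z^5, C_1 ≅ Z^5.

The boundary map ∂_1: C_1 → C_0 is given by ∂[p,q] = [q] − [p]. For instance
  ∂[1,5] = [5] − [1].
This gives a 5×5 integer matrix of rank 4; reducing to Smith normal form yields diagonal entries (1,1,1,1).

Now H_k = ker ∂_k / im ∂_{k+1}, so:

  H_0: rank C_0 − rank ∂_1 = 5 − 4 = 1, and the invariant factors of ∂_1 are all 1, so H_0 = Z.
  H_1: rank ker ∂_1 − rank ∂_2 = (5 − 4) − 0 = 1, and there is no ∂_2, so H_1 = Z.

As a check, the Euler characteristic is 5 − 5 = 0, which agrees with 1 − 1 = 0.

H_0 = Z,  H_1 = Z.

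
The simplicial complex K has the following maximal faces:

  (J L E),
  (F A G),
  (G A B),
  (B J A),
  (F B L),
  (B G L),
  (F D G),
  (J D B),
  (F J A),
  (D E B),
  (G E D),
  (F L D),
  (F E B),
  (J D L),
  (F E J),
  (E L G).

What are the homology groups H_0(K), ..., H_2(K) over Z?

H_0 = Z,  H_1 = Z^2,  H_2 = Z.

Fix the vertex order A < B < D < E < F < G < J < L and write every simplex with vertices in increasing order. Then dim K = 2 and the simplices of K are:

  0-simplices (8): A, B, D, E, F, G, J, L
  1-simplices (24): AB, AF, AG, AJ, BD, BE, BF, BG, BJ, BL, DE, DF, DG, DJ, DL, EF, EG, EJ, EL, FG, FJ, FL, GL, JL
  2-simplices (16): ABG, ABJ, AFG, AFJ, BDE, BDJ, BEF, BFL, BGL, DEG, DFG, DFL, DJL, EFJ, EGL, EJL

giving chain groups C_0 ≅ Z^8, C_1 ≅ Z^24, C_2 ≅ Z^16.

The boundary map ∂_1: C_1 → C_0 maps an edge to its endpoints' difference, ∂[p,q] = q − p. For instance
  ∂DJ = J − D.
The resulting 8×24 matrix has rank 7, and its Smith normal form has invariant factors (1,1,1,1,1,1,1).

∂_2: C_2 → C_1 maps a triangle to the signed sum of its edges. For instance
  ∂BDJ = DJ − BJ + BD,
  ∂AFG = FG − AG + AF.
This gives a 24×16 integer matrix of rank 15; reducing to Smith normal form yields diagonal entries (1,1,1,1,1,1,1,1,1,1,1,1,1,1,1).

Now H_k = ker ∂_k / im ∂_{k+1}, so:

  H_0: rank C_0 − rank ∂_1 = 8 − 7 = 1, and the invariant factors of ∂_1 are all 1, so H_0 = Z.
  H_1: rank ker ∂_1 − rank ∂_2 = (24 − 7) − 15 = 2, and the invariant factors of ∂_2 are all 1, so H_1 = Z^2.
  H_2: rank ker ∂_2 − rank ∂_3 = (16 − 15) − 0 = 1, and there is no ∂_3, so H_2 = Z.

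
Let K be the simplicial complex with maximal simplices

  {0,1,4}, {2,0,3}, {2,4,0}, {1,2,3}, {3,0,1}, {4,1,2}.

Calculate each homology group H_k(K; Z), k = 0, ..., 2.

H_0 = Z,  H_1 = 0,  H_2 = Z.

Take the total order 0 < 1 < 2 < 3 < 4 on the vertex set. Then K (dimension 2) consists of the simplices:

  0-simplices (5): [0], [1], [2], [3], [4]
  1-simplices (9): [0,1], [0,2], [0,3], [0,4], [1,2], [1,3], [1,4], [2,3], [2,4]
  2-simplices (6): [0,1,3], [0,1,4], [0,2,3], [0,2,4], [1,2,3], [1,2,4]

so the chain groups are C_0 ≅ Z^5, C_1 ≅ Z^9, C_2 ≅ Z^6.

Boundary ∂_1: C_1 → C_0 sends each edge [p,q] (with p < q) to q − p. For instance
  ∂[2,4] = [4] − [2].
As a 5×9 matrix over Z this has rank 4, with invariant factors (1,1,1,1).

The boundary map ∂_2: C_2 → C_1 sends each 2-simplex [p,q,r] to [q,r] − [p,r] + [p,q]. For instance
  ∂[0,2,3] = [2,3] − [0,3] + [0,2],
  ∂[0,2,4] = [2,4] − [0,4] + [0,2].
The 9×6 boundary matrix has rank 5 and Smith normal form diag(1,1,1,1,1).

From H_k ≅ ker(∂_k) / im(∂_{k+1}) we obtain:

  H_0: rank C_0 − rank ∂_1 = 5 − 4 = 1, and the invariant factors of ∂_1 are all 1, so H_0 = Z.
  H_1: rank ker ∂_1 − rank ∂_2 = (9 − 4) − 5 = 0, and the invariant factors of ∂_2 are all 1, so H_1 = 0.
  H_2: rank ker ∂_2 − rank ∂_3 = (6 − 5) − 0 = 1, and there is no ∂_3, so H_2 = Z.

As a check, the Euler characteristic is 5 − 9 + 6 = 2, which agrees with 1 − 0 + 1 = 2.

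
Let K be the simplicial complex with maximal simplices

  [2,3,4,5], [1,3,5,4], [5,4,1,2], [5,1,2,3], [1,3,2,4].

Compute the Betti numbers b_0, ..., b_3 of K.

Take the total order 1 < 2 < 3 < 4 < 5 on the vertex set. Then K (dimension 3) consists of the simplices:

  0-simplices (5): [1], [2], [3], [4], [5]
  1-simplices (10): [1,2], [1,3], [1,4], [1,5], [2,3], [2,4], [2,5], [3,4], [3,5], [4,5]
  2-simplices (10): [1,2,3], [1,2,4], [1,2,5], [1,3,4], [1,3,5], [1,4,5], [2,3,4], [2,3,5], [2,4,5], [3,4,5]
  3-simplices (5): [1,2,3,4], [1,2,3,5], [1,2,4,5], [1,3,4,5], [2,3,4,5]

giving chain groups C_0 ≅ Z^5, C_1 ≅ Z^10, C_2 ≅ Z^10, C_3 ≅ Z^5.

∂_1: C_1 → C_0 is given by ∂[p,q] = [q] − [p].
This gives a 5×10 integer matrix of rank 4; reducing to Smith normal form yields diagonal entries (1,1,1,1).

∂_2: C_2 → C_1 sends each 2-simplex [p,q,r] to [q,r] − [p,r] + [p,q]. For instance
  ∂[1,4,5] = [4,5] − [1,5] + [1,4],
  ∂[1,2,4] = [2,4] − [1,4] + [1,2].
This gives a 10×10 integer matrix of rank 6; reducing to Smith normal form yields diagonal entries (1,1,1,1,1,1).

The boundary map ∂_3: C_3 → C_2 sends each 3-simplex σ to the alternating sum Σ_i (−1)^i (σ with its i-th vertex removed). For instance
  ∂[1,3,4,5] = [3,4,5] − [1,4,5] + [1,3,5] − [1,3,4],
  ∂[1,2,3,5] = [2,3,5] − [1,3,5] + [1,2,5] − [1,2,3].
The 10×5 boundary matrix has rank 4 and Smith normal form diag(1,1,1,1).

Computing H_k = (kernel of ∂_k) / (image of ∂_{k+1}):

  H_0: rank C_0 − rank ∂_1 = 5 − 4 = 1, and the invariant factors of ∂_1 are all 1, so H_0 ≅ Z.
  H_1: rank ker ∂_1 − rank ∂_2 = (10 − 4) − 6 = 0, and the invariant factors of ∂_2 are all 1, so H_1 ≅ 0.
  H_2: rank ker ∂_2 − rank ∂_3 = (10 − 6) − 4 = 0, and the invariant factors of ∂_3 are all 1, so H_2 ≅ 0.
  H_3: rank ker ∂_3 − rank ∂_4 = (5 − 4) − 0 = 1, and there is no ∂_4, so H_3 ≅ Z.

As a check, the Euler characteristic is 5 − 10 + 10 − 5 = 0, which agrees with 1 − 0 + 0 − 1 = 0.
(K is a triangulation of the 3-sphere S^3.)

Hence the Betti numbers are b_0 = 1, b_1 = 0, b_2 = 0, b_3 = 1.

b_0 = 1, b_1 = 0, b_2 = 0, b_3 = 1.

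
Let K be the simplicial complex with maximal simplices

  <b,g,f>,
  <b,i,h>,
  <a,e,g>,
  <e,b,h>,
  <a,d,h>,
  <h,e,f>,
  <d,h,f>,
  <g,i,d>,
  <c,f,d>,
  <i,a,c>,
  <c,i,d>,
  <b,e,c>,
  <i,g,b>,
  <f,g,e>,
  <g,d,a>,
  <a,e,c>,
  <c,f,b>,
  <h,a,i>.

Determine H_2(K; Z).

Take the total order a < b < c < d < e < f < g < h < i on the vertex set. Then K (dimension 2) consists of the simplices:

  0-simplices (9): a, b, c, d, e, f, g, h, i
  1-simplices (27): ac, ad, ae, ag, ah, ai, bc, be, bf, bg, bh, bi, cd, ce, cf, ci, df, dg, dh, di, ef, eg, eh, fg, fh, gi, hi
  2-simplices (18): ace, aci, adg, adh, aeg, ahi, bce, bcf, beh, bfg, bgi, bhi, cdf, cdi, dfh, dgi, efg, efh

so the chain groups are C_0 ≅ Z^9, C_1 ≅ Z^27, C_2 ≅ Z^18.

∂_1: C_1 → C_0 sends each edge [p,q] (with p < q) to q − p.
As a 9×27 matrix over Z this has rank 8, with invariant factors (1,1,1,1,1,1,1,1).

∂_2: C_2 → C_1 sends each 2-simplex [p,q,r] to [q,r] − [p,r] + [p,q]. For instance
  ∂adh = dh − ah + ad,
  ∂bhi = hi − bi + bh.
This gives a 27×18 integer matrix of rank 18; reducing to Smith normal form yields diagonal entries (1,1,1,1,1,1,1,1,1,1,1,1,1,1,1,1,1,2).

Computing H_k = (kernel of ∂_k) / (image of ∂_{k+1}):

  H_2: rank ker ∂_2 − rank ∂_3 = (18 − 18) − 0 = 0, and there is no ∂_3, so H_2 ≅ 0.

(K is a triangulation of the Klein bottle.)

H_2 = 0.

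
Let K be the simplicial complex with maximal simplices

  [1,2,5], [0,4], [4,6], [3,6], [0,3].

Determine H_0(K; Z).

H_0 ≅ Z^2.

K has 7 vertices, 7 edges, 1 triangle.
rank ∂_0 = 0, rank ∂_1 = 5 ⇒ b_0 = 7 − 0 − 5 = 2; all invariant factors of ∂_1 are 1 so no torsion. So H_0 ≅ Z^2.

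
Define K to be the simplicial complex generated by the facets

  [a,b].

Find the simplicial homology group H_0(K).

Order the vertices as a < b. Listing each simplex with vertices in this order, K has dimension 1 with simplices:

  0-simplices (2): a, b
  1-simplices (1): ab

Hence C_0 ≅ Z^2, C_1 ≅ Z^1.

Boundary ∂_1: C_1 → C_0 maps an edge to its endpoints' difference, ∂[p,q] = q − p.
The resulting 2×1 matrix has rank 1, and its Smith normal form has invariant factors (1).

From H_k ≅ ker(∂_k) / im(∂_{k+1}) we obtain:

  H_0: rank C_0 − rank ∂_1 = 2 − 1 = 1, and the invariant factors of ∂_1 are all 1, so H_0 ≅ Z.

H_0 = Z.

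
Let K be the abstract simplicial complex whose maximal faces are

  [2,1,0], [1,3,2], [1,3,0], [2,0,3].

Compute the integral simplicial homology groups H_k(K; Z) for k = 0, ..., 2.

H_0 ≅ Z,  H_1 = 0,  H_2 ≅ Z.

Take the total order 0 < 1 < 2 < 3 on the vertex set. Then K (dimension 2) consists of the simplices:

  0-simplices (4): [0], [1], [2], [3]
  1-simplices (6): [0,1], [0,2], [0,3], [1,2], [1,3], [2,3]
  2-simplices (4): [0,1,2], [0,1,3], [0,2,3], [1,2,3]

so the chain groups are C_0 ≅ Z^4, C_1 ≅ Z^6, C_2 ≅ Z^4.

The boundary map ∂_1: C_1 → C_0 maps an edge to its endpoints' difference, ∂[p,q] = q − p.
As a 4×6 matrix over Z this has rank 3, with invariant factors (1,1,1).

Boundary ∂_2: C_2 → C_1 acts by ∂[p,q,r] = [q,r] − [p,r] + [p,q]. For instance
  ∂[0,1,3] = [1,3] − [0,3] + [0,1],
  ∂[1,2,3] = [2,3] − [1,3] + [1,2].
The 6×4 boundary matrix has rank 3 and Smith normal form diag(1,1,1).

Reading off H_k = ker ∂_k / im ∂_{k+1}:

  H_0: rank C_0 − rank ∂_1 = 4 − 3 = 1, and the invariant factors of ∂_1 are all 1, so H_0 = Z.
  H_1: rank ker ∂_1 − rank ∂_2 = (6 − 3) − 3 = 0, and the invariant factors of ∂_2 are all 1, so H_1 = 0.
  H_2: rank ker ∂_2 − rank ∂_3 = (4 − 3) − 0 = 1, and there is no ∂_3, so H_2 = Z.

As a check, the Euler characteristic is 4 − 6 + 4 = 2, which agrees with 1 − 0 + 1 = 2.
(K is a triangulation of the 2-sphere S^2.)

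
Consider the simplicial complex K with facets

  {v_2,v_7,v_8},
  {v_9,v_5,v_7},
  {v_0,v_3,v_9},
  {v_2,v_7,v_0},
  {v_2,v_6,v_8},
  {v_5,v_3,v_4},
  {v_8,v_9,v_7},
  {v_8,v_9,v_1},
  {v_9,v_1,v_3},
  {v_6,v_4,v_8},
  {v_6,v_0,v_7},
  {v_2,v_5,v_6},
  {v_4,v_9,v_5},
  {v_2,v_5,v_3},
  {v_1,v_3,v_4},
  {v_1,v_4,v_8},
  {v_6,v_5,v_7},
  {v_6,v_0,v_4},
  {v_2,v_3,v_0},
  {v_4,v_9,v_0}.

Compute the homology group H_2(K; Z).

H_2 = 0.

Fix the vertex order v_0 < v_1 < v_2 < v_3 < v_4 < v_5 < v_6 < v_7 < v_8 < v_9 and write every simplex with vertices in increasing order. Then dim K = 2 and the simplices of K are:

  0-simplices (10): [v_0], [v_1], [v_2], [v_3], [v_4], [v_5], [v_6], [v_7], [v_8], [v_9]
  1-simplices (30): (30 of them)
  2-simplices (20): (20 of them)

Hence C_0 ≅ Z^10, C_1 ≅ Z^30, C_2 ≅ Z^20.

∂_1: C_1 → C_0 is given by ∂[p,q] = [q] − [p]. For instance
  ∂[v_0,v_6] = [v_6] − [v_0].
The resulting 10×30 matrix has rank 9, and its Smith normal form has invariant factors (1,1,1,1,1,1,1,1,1).

Boundary ∂_2: C_2 → C_1 maps a triangle to the signed sum of its edges. For instance
  ∂[v_4,v_5,v_9] = [v_5,v_9] − [v_4,v_9] + [v_4,v_5],
  ∂[v_4,v_6,v_8] = [v_6,v_8] − [v_4,v_8] + [v_4,v_6].
The resulting 30×20 matrix has rank 20, and its Smith normal form has invariant factors (1,1,1,1,1,1,1,1,1,1,1,1,1,1,1,1,1,1,1,2).

Reading off H_k = ker ∂_k / im ∂_{k+1}:

  H_2: rank ker ∂_2 − rank ∂_3 = (20 − 20) − 0 = 0, and there is no ∂_3, so H_2 ≅ 0.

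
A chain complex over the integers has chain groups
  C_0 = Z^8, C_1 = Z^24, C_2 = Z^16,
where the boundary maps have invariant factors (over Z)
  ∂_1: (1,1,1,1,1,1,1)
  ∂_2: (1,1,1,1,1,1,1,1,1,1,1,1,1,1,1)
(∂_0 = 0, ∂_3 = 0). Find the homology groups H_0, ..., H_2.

H_0 ≅ Z,  H_1 ≅ Z^2,  H_2 ≅ Z.

H_0: b_0 = 8 − 0 − 7 = 1; torsion from ∂_1 factors > 1: none. So H_0 ≅ Z.
H_1: b_1 = 24 − 7 − 15 = 2; torsion from ∂_2 factors > 1: none. So H_1 ≅ Z^2.
H_2: b_2 = 16 − 15 − 0 = 1; torsion from ∂_3 factors > 1: none. So H_2 ≅ Z.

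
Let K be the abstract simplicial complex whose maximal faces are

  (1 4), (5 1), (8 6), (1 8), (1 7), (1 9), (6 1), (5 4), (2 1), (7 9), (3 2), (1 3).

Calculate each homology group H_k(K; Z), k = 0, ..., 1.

Take the total order 1 < 2 < 3 < 4 < 5 < 6 < 7 < 8 < 9 on the vertex set. Then K (dimension 1) consists of the simplices:

  0-simplices (9): [1], [2], [3], [4], [5], [6], [7], [8], [9]
  1-simplices (12): [1,2], [1,3], [1,4], [1,5], [1,6], [1,7], [1,8], [1,9], [2,3], [4,5], [6,8], [7,9]

Hence C_0 ≅ Z^9, C_1 ≅ Z^12.

Boundary ∂_1: C_1 → C_0 sends each edge [p,q] (with p < q) to q − p. For instance
  ∂[1,3] = [3] − [1].
The resulting 9×12 matrix has rank 8, and its Smith normal form has invariant factors (1,1,1,1,1,1,1,1).

Now H_k = ker ∂_k / im ∂_{k+1}, so:

  H_0: rank C_0 − rank ∂_1 = 9 − 8 = 1, and the invariant factors of ∂_1 are all 1, so H_0 = Z.
  H_1: rank ker ∂_1 − rank ∂_2 = (12 − 8) − 0 = 4, and there is no ∂_2, so H_1 = Z^4.

As a check, the Euler characteristic is 9 − 12 = -3, which agrees with 1 − 4 = -3.

H_0 ≅ Z,  H_1 ≅ Z^4.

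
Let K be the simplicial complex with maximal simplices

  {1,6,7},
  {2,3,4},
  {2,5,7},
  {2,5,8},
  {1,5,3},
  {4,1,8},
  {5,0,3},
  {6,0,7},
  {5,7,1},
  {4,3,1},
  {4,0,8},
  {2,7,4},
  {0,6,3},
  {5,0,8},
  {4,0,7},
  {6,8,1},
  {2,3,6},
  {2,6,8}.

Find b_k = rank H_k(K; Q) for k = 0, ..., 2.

We work with the vertex ordering 0 < 1 < 2 < 3 < 4 < 5 < 6 < 7 < 8. The simplices of K, each written with vertices in increasing order, are:

  0-simplices (9): [0], [1], [2], [3], [4], [5], [6], [7], [8]
  1-simplices (27): (27 of them)
  2-simplices (18): [0,3,5], [0,3,6], [0,4,7], [0,4,8], [0,5,8], [0,6,7], [1,3,4], [1,3,5], [1,4,8], [1,5,7], [1,6,7], [1,6,8], [2,3,4], [2,3,6], [2,4,7], [2,5,7], [2,5,8], [2,6,8]

so the chain groups are C_0 ≅ Z^9, C_1 ≅ Z^27, C_2 ≅ Z^18.

The boundary map ∂_1: C_1 → C_0 maps an edge to its endpoints' difference, ∂[p,q] = q − p. For instance
  ∂[2,3] = [3] − [2].
The resulting 9×27 matrix has rank 8, and its Smith normal form has invariant factors (1,1,1,1,1,1,1,1).

The boundary map ∂_2: C_2 → C_1 sends each 2-simplex [p,q,r] to [q,r] − [p,r] + [p,q]. For instance
  ∂[0,5,8] = [5,8] − [0,8] + [0,5],
  ∂[1,3,5] = [3,5] − [1,5] + [1,3].
As a 27×18 matrix over Z this has rank 17, with invariant factors (1,1,1,1,1,1,1,1,1,1,1,1,1,1,1,1,1).

Now H_k = ker ∂_k / im ∂_{k+1}, so:

  H_0: rank C_0 − rank ∂_1 = 9 − 8 = 1, and the invariant factors of ∂_1 are all 1, so H_0 ≅ Z.
  H_1: rank ker ∂_1 − rank ∂_2 = (27 − 8) − 17 = 2, and the invariant factors of ∂_2 are all 1, so H_1 ≅ Z^2.
  H_2: rank ker ∂_2 − rank ∂_3 = (18 − 17) − 0 = 1, and there is no ∂_3, so H_2 ≅ Z.

Hence the Betti numbers are b_0 = 1, b_1 = 2, b_2 = 1.

b_0 = 1, b_1 = 2, b_2 = 1.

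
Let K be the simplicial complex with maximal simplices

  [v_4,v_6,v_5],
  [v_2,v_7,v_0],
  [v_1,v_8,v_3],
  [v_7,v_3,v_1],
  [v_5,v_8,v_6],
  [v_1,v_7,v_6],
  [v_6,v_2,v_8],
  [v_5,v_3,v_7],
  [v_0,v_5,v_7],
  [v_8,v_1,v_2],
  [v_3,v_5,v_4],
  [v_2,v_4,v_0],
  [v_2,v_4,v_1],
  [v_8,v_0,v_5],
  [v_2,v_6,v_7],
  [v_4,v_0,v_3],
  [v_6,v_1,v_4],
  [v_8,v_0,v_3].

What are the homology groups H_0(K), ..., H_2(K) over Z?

H_0 = Z,  H_1 = Z × Z/2,  H_2 = 0.

K has 9 vertices, 27 edges, 18 triangles.
rank ∂_0 = 0, rank ∂_1 = 8 ⇒ b_0 = 9 − 0 − 8 = 1; all invariant factors of ∂_1 are 1 so no torsion. So H_0 ≅ Z.
rank ∂_1 = 8, rank ∂_2 = 18 ⇒ b_1 = 27 − 8 − 18 = 1; ∂_2 has invariant factor(s) [2] giving torsion. So H_1 ≅ Z × Z/2.
rank ∂_2 = 18, rank ∂_3 = 0 ⇒ b_2 = 18 − 18 − 0 = 0. So H_2 ≅ 0.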